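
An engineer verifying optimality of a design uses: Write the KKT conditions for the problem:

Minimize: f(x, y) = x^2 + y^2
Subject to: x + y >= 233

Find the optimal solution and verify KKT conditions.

KKT conditions for min x^2 + y^2 s.t. x + y >= 233:
Stationarity: 2x = mu, 2y = mu
So x = y = mu/2.
Complementary slackness: mu*(x + y - 233) = 0
Primal feasibility: x + y >= 233; dual feasibility: mu >= 0
If mu = 0 then x = y = 0, but 0 + 0 < 233 is infeasible, so the constraint is active.
Constraint active: x + y = 2*(mu/2) = 233 => mu = 233
x = y = 233/2, f = 54289/2
Verify: stationarity 2*(233/2) = 233 = mu; primal 233/2 + 233/2 = 233 >= 233; dual mu = 233 >= 0; complementary slackness 233*(233 - 233) = 0. All KKT conditions hold.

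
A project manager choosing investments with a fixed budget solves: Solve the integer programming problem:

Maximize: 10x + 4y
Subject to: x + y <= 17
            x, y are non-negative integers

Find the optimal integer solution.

Objective: 10x + 4y, constraint: x + y <= 17
Coefficient of x is 10 >= coefficient of y is 4, so allocate the entire budget to x.
Optimal: x = 17, y = 0, value = 170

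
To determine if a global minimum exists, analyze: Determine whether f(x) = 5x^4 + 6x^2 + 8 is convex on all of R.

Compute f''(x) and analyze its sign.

f(x) = 5x^4 + 6x^2 + 8
f'(x) = 20x^3 + 12x
f''(x) = 60x^2 + 12
f''(x) = 60x^2 + 12 >= 12 > 0 for all x
Therefore, f is convex on R.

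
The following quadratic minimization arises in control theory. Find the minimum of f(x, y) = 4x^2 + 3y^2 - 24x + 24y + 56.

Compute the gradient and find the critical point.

f(x,y) = 4x^2 + 3y^2 - 24x + 24y + 56
df/dx = 8x + (-24) = 0  =>  x = 3
df/dy = 6y + (24) = 0  =>  y = -4
f(3, -4) = 4*(3)^2 + 3*(-4)^2 + -24*(3) + 24*(-4) + 56 = -28
Hessian is diagonal with entries 8, 6 > 0, so this is a minimum.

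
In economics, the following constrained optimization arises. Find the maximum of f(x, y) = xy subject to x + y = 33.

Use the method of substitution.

Substitute y = 33 - x into f(x,y) = xy:
g(x) = x(33 - x) = 33x - x^2
g'(x) = 33 - 2x = 0  =>  x = 33/2
y = 33 - 33/2 = 33/2
Maximum value = (33/2) * (33/2) = 1089/4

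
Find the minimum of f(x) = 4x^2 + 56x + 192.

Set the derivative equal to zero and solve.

f(x) = 4x^2 + 56x + 192
f'(x) = 8x + (56) = 0
x = -56/8 = -7
f(-7) = -4
Since f''(x) = 8 > 0, this is a minimum.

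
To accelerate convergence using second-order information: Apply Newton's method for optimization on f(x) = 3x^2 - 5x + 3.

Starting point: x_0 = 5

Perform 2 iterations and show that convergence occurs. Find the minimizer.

f(x) = 3x^2 - 5x + 3, f'(x) = 6x + (-5), f''(x) = 6
Step 1: f'(5) = 25, x_1 = 5 - 25/6 = 5/6
Step 2: f'(5/6) = 0, x_2 = 5/6 (converged)
Newton's method converges in 1 step for quadratics.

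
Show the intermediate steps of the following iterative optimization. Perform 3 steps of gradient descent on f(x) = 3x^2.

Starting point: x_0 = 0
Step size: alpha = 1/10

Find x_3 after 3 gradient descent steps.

f(x) = 3x^2, f'(x) = 6x + (0)
Step 1: f'(0) = 0, x_1 = 0 - 1/10 * 0 = 0
Step 2: f'(0) = 0, x_2 = 0 - 1/10 * 0 = 0
Step 3: f'(0) = 0, x_3 = 0 - 1/10 * 0 = 0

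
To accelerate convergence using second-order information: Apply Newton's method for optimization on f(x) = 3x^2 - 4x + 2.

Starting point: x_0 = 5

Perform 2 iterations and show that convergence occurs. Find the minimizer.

f(x) = 3x^2 - 4x + 2, f'(x) = 6x + (-4), f''(x) = 6
Step 1: f'(5) = 26, x_1 = 5 - 26/6 = 2/3
Step 2: f'(2/3) = 0, x_2 = 2/3 (converged)
Newton's method converges in 1 step for quadratics.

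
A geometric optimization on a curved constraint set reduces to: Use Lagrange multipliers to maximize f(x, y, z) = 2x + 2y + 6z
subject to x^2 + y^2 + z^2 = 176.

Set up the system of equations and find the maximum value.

Lagrange conditions: 2 = 2*lambda*x, 2 = 2*lambda*y, 6 = 2*lambda*z
So x:2 = y:2 = z:6, i.e. x = 2t, y = 2t, z = 6t
Constraint: t^2*(2^2 + 2^2 + 6^2) = 176
  t^2 * 44 = 176  =>  t = sqrt(4)
Maximum = 2*2t + 2*2t + 6*6t = 44*sqrt(4) = 88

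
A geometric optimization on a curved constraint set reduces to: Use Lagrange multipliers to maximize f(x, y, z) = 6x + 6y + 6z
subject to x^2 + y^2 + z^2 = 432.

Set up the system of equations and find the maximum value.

Lagrange conditions: 6 = 2*lambda*x, 6 = 2*lambda*y, 6 = 2*lambda*z
So x:6 = y:6 = z:6, i.e. x = 6t, y = 6t, z = 6t
Constraint: t^2*(6^2 + 6^2 + 6^2) = 432
  t^2 * 108 = 432  =>  t = sqrt(4)
Maximum = 6*6t + 6*6t + 6*6t = 108*sqrt(4) = 216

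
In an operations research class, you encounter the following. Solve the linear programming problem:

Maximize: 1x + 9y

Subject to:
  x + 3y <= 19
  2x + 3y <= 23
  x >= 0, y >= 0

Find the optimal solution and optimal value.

Feasible vertices: (0, 0), (0, 19/3), (4, 5), (23/2, 0)
Objective 1x + 9y at each:
  (0, 0): 0
  (0, 19/3): 57
  (4, 5): 49
  (23/2, 0): 23/2
Maximum is 57 at (0, 19/3).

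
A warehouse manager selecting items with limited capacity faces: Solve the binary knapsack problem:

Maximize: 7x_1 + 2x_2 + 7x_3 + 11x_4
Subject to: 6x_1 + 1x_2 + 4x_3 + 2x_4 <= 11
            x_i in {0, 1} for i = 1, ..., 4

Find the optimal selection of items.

Items: item 1 (v=7, w=6), item 2 (v=2, w=1), item 3 (v=7, w=4), item 4 (v=11, w=2)
Capacity: 11
Checking all 16 subsets (w = total weight, v = total value):
  {}: w = 0, v = 0
  {1}: w = 6, v = 7
  {2}: w = 1, v = 2
  {3}: w = 4, v = 7
  {4}: w = 2, v = 11
  {1, 2}: w = 7, v = 9
  {1, 3}: w = 10, v = 14
  {1, 4}: w = 8, v = 18
  {2, 3}: w = 5, v = 9
  {2, 4}: w = 3, v = 13
  {3, 4}: w = 6, v = 18
  {1, 2, 3}: w = 11, v = 16
  {1, 2, 4}: w = 9, v = 20
  {1, 3, 4}: w = 12 > 11, infeasible
  {2, 3, 4}: w = 7, v = 20
  {1, 2, 3, 4}: w = 13 > 11, infeasible
Best feasible subset: items [1, 2, 4]
(The same value 20 is also attained by {2, 3, 4}.)
Total weight: 9 <= 11, total value: 20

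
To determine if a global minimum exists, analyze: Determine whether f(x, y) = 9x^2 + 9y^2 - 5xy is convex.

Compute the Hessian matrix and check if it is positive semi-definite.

f(x,y) = 9x^2 + 9y^2 - 5xy
Hessian H = [[18, -5], [-5, 18]]
trace(H) = 36, det(H) = 299
Eigenvalues: (36 +/- sqrt(100)) / 2 = 23, 13
Since both eigenvalues > 0, f is convex.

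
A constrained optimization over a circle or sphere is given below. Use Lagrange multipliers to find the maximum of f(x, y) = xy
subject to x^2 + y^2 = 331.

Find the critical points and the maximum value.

Lagrange conditions: y = 2*lambda*x and x = 2*lambda*y
If x = 0 then y = 0, violating the constraint, so x, y != 0.
Dividing: y/x = x/y => x^2 = y^2 => y = x or y = -x
Constraint: 2x^2 = 331 => x^2 = 331/2 => x = +/-sqrt(331/2)
Critical points: (sqrt(331/2), sqrt(331/2)), (-sqrt(331/2), -sqrt(331/2)), (sqrt(331/2), -sqrt(331/2)), (-sqrt(331/2), sqrt(331/2))
  y = x:  xy = x^2 = 331/2  at (sqrt(331/2), sqrt(331/2)) and (-sqrt(331/2), -sqrt(331/2))
  y = -x: xy = -x^2 = -331/2 at (sqrt(331/2), -sqrt(331/2)) and (-sqrt(331/2), sqrt(331/2))
Maximum xy = 331/2 at (sqrt(331/2), sqrt(331/2)) and (-sqrt(331/2), -sqrt(331/2))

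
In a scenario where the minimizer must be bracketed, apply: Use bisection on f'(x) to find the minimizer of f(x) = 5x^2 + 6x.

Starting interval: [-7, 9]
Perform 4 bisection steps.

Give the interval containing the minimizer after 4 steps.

Finding critical point of f(x) = 5x^2 + 6x using bisection on f'(x) = 10x + 6.
f'(x) = 0 when x = -3/5.
Starting interval: [-7, 9]
Step 1: mid = 1, f'(mid) = 16, new interval = [-7, 1]
Step 2: mid = -3, f'(mid) = -24, new interval = [-3, 1]
Step 3: mid = -1, f'(mid) = -4, new interval = [-1, 1]
Step 4: mid = 0, f'(mid) = 6, new interval = [-1, 0]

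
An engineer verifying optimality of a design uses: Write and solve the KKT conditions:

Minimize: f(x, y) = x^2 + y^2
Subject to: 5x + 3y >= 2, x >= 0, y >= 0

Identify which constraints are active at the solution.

KKT conditions for min x^2 + y^2 s.t. 5x + 3y >= 2, x >= 0, y >= 0:
Stationarity: 2x = mu*5 + mu_x, 2y = mu*3 + mu_y, with mu, mu_x, mu_y >= 0
Complementary slackness: mu*(5x + 3y - 2) = 0, mu_x*x = 0, mu_y*y = 0
(0, 0) is infeasible (5*0 + 3*0 < 2), so if mu = 0 stationarity would force x = mu_x/2 >= 0, y = mu_y/2 >= 0 with mu_x*x = mu_y*y = 0, i.e. x = y = 0: contradiction. Hence mu > 0 and 5x + 3y = 2 is active.
Try x > 0, y > 0 (so mu_x = mu_y = 0): x = 5*mu/2, y = 3*mu/2
Substitute: 5*(5*mu/2) + 3*(3*mu/2) = 2
  mu*34/2 = 2 => mu = 2/17
x* = 5/17 > 0, y* = 3/17 > 0, consistent with mu_x = mu_y = 0.
f is convex and the constraints are linear, so this KKT point is the global minimum.
f* = 2/17
Active constraints: 5x + 3y >= 2 (holds with equality, mu = 2/17 > 0); x >= 0 and y >= 0 are inactive (mu_x = mu_y = 0).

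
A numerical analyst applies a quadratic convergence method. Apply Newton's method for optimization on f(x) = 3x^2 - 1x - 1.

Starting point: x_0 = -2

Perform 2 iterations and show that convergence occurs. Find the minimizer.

f(x) = 3x^2 - 1x - 1, f'(x) = 6x + (-1), f''(x) = 6
Step 1: f'(-2) = -13, x_1 = -2 - -13/6 = 1/6
Step 2: f'(1/6) = 0, x_2 = 1/6 (converged)
Newton's method converges in 1 step for quadratics.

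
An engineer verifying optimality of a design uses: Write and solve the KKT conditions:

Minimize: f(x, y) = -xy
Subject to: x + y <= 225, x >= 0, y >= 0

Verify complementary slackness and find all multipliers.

Problem: min -xy s.t. x + y <= 225 (multiplier lambda), x >= 0 (mu_x), y >= 0 (mu_y)
KKT stationarity: -y + lambda - mu_x = 0, -x + lambda - mu_y = 0, with lambda, mu_x, mu_y >= 0
Complementary slackness: lambda*(x + y - 225) = 0, mu_x*x = 0, mu_y*y = 0
If lambda = 0: y = -mu_x <= 0 and x = -mu_y <= 0 force x = y = 0 with f = 0; but x = y = 225/2 is feasible with f = -50625/4 < 0, so this is not the minimum. Hence lambda > 0 and x + y = 225.
Try x > 0, y > 0 (so mu_x = mu_y = 0): y = lambda, x = lambda => x = y = lambda
x + y = 225 => 2*lambda = 225 => lambda = 225/2
x* = y* = 225/2 > 0, consistent with mu_x = mu_y = 0.
(Any feasible point with x = 0 or y = 0 has f = 0 > -50625/4, so the minimum is not on those boundaries.)
min(-xy) = -50625/4 (i.e. max xy = 50625/4)
Multipliers: lambda = 225/2, mu_x = 0, mu_y = 0
Complementary slackness: lambda*(x + y - 225) = 225/2*(225/2 + 225/2 - 225) = 0, mu_x*x = 0*225/2 = 0, mu_y*y = 0*225/2 = 0. Satisfied.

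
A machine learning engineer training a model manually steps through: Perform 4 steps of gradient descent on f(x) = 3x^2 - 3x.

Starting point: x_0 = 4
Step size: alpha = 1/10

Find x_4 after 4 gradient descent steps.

f(x) = 3x^2 - 3x, f'(x) = 6x + (-3)
Step 1: f'(4) = 21, x_1 = 4 - 1/10 * 21 = 19/10
Step 2: f'(19/10) = 42/5, x_2 = 19/10 - 1/10 * 42/5 = 53/50
Step 3: f'(53/50) = 84/25, x_3 = 53/50 - 1/10 * 84/25 = 181/250
Step 4: f'(181/250) = 168/125, x_4 = 181/250 - 1/10 * 168/125 = 737/1250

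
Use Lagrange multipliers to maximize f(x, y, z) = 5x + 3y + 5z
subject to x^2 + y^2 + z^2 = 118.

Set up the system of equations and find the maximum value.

Lagrange conditions: 5 = 2*lambda*x, 3 = 2*lambda*y, 5 = 2*lambda*z
So x:5 = y:3 = z:5, i.e. x = 5t, y = 3t, z = 5t
Constraint: t^2*(5^2 + 3^2 + 5^2) = 118
  t^2 * 59 = 118  =>  t = sqrt(2)
Maximum = 5*5t + 3*3t + 5*5t = 59*sqrt(2) = sqrt(6962)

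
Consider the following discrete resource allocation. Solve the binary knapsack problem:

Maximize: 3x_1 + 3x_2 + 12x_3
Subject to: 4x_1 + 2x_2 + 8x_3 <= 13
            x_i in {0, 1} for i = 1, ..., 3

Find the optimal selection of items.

Items: item 1 (v=3, w=4), item 2 (v=3, w=2), item 3 (v=12, w=8)
Capacity: 13
Checking all 8 subsets (w = total weight, v = total value):
  {}: w = 0, v = 0
  {1}: w = 4, v = 3
  {2}: w = 2, v = 3
  {3}: w = 8, v = 12
  {1, 2}: w = 6, v = 6
  {1, 3}: w = 12, v = 15
  {2, 3}: w = 10, v = 15
  {1, 2, 3}: w = 14 > 13, infeasible
Best feasible subset: items [1, 3]
(The same value 15 is also attained by {2, 3}.)
Total weight: 12 <= 13, total value: 15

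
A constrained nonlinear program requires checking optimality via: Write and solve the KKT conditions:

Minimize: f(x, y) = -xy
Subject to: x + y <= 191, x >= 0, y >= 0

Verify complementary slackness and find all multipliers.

Problem: min -xy s.t. x + y <= 191 (multiplier lambda), x >= 0 (mu_x), y >= 0 (mu_y)
KKT stationarity: -y + lambda - mu_x = 0, -x + lambda - mu_y = 0, with lambda, mu_x, mu_y >= 0
Complementary slackness: lambda*(x + y - 191) = 0, mu_x*x = 0, mu_y*y = 0
If lambda = 0: y = -mu_x <= 0 and x = -mu_y <= 0 force x = y = 0 with f = 0; but x = y = 191/2 is feasible with f = -36481/4 < 0, so this is not the minimum. Hence lambda > 0 and x + y = 191.
Try x > 0, y > 0 (so mu_x = mu_y = 0): y = lambda, x = lambda => x = y = lambda
x + y = 191 => 2*lambda = 191 => lambda = 191/2
x* = y* = 191/2 > 0, consistent with mu_x = mu_y = 0.
(Any feasible point with x = 0 or y = 0 has f = 0 > -36481/4, so the minimum is not on those boundaries.)
min(-xy) = -36481/4 (i.e. max xy = 36481/4)
Multipliers: lambda = 191/2, mu_x = 0, mu_y = 0
Complementary slackness: lambda*(x + y - 191) = 191/2*(191/2 + 191/2 - 191) = 0, mu_x*x = 0*191/2 = 0, mu_y*y = 0*191/2 = 0. Satisfied.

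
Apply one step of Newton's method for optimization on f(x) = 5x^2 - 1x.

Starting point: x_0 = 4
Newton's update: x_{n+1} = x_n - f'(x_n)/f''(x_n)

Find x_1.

f(x) = 5x^2 - 1x
f'(x) = 10x + (-1), f''(x) = 10
Newton step: x_1 = x_0 - f'(x_0)/f''(x_0)
f'(4) = 39
x_1 = 4 - 39/10 = 1/10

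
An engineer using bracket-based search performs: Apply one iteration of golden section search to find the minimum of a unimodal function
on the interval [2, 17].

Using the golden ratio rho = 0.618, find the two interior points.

Golden section search on [2, 17].
Golden ratio rho = 0.618 (approx).
Interior points:
  x_1 = 2 + (1-0.618)*15 = 7.7300
  x_2 = 2 + 0.618*15 = 11.2700
Compare f(x_1) and f(x_2) to determine which subinterval to keep.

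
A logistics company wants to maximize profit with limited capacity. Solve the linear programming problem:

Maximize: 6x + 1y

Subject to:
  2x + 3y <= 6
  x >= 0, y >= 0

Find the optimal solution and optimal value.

The feasible region has vertices at [(0, 0), (3, 0), (0, 2)].
Checking objective 6x + 1y at each vertex:
  (0, 0): 6*0 + 1*0 = 0
  (3, 0): 6*3 + 1*0 = 18
  (0, 2): 6*0 + 1*2 = 2
Maximum is 18 at (3, 0).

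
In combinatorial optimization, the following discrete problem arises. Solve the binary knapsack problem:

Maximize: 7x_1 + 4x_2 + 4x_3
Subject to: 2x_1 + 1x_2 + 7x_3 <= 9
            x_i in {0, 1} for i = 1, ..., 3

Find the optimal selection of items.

Items: item 1 (v=7, w=2), item 2 (v=4, w=1), item 3 (v=4, w=7)
Capacity: 9
Checking all 8 subsets (w = total weight, v = total value):
  {}: w = 0, v = 0
  {1}: w = 2, v = 7
  {2}: w = 1, v = 4
  {3}: w = 7, v = 4
  {1, 2}: w = 3, v = 11
  {1, 3}: w = 9, v = 11
  {2, 3}: w = 8, v = 8
  {1, 2, 3}: w = 10 > 9, infeasible
Best feasible subset: items [1, 2]
(The same value 11 is also attained by {1, 3}.)
Total weight: 3 <= 9, total value: 11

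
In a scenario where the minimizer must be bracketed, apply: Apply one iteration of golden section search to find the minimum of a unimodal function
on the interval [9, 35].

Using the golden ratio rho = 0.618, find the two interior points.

Golden section search on [9, 35].
Golden ratio rho = 0.618 (approx).
Interior points:
  x_1 = 9 + (1-0.618)*26 = 18.9320
  x_2 = 9 + 0.618*26 = 25.0680
Compare f(x_1) and f(x_2) to determine which subinterval to keep.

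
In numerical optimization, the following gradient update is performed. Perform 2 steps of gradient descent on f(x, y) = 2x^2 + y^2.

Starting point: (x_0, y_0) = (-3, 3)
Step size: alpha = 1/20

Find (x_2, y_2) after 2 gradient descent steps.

f(x,y) = 2x^2 + y^2
grad_x = 4x + 0y, grad_y = 2y + 0x
Step 1: grad = (-12, 6), (-12/5, 27/10)
Step 2: grad = (-48/5, 27/5), (-48/25, 243/100)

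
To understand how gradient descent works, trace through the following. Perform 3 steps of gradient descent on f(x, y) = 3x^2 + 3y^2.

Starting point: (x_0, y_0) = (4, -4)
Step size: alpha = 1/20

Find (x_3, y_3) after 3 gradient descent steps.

f(x,y) = 3x^2 + 3y^2
grad_x = 6x + 0y, grad_y = 6y + 0x
Step 1: grad = (24, -24), (14/5, -14/5)
Step 2: grad = (84/5, -84/5), (49/25, -49/25)
Step 3: grad = (294/25, -294/25), (343/250, -343/250)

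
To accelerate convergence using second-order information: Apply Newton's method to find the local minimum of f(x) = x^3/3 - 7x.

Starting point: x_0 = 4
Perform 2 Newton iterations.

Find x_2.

f(x) = x^3/3 - 7x
f'(x) = x^2 - 7, f''(x) = 2x
Newton update: x_{n+1} = x_n - (x_n^2 - 7)/(2*x_n)
Step 1: x_0 = 4, f'=9, f''=8, x_1 = 23/8
Step 2: x_1 = 23/8, f'=81/64, f''=23/4, x_2 = 977/368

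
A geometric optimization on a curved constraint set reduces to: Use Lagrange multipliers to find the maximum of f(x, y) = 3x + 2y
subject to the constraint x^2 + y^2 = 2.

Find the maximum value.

Set up Lagrange conditions: grad f = lambda * grad g
  3 = 2*lambda*x
  2 = 2*lambda*y
From these: x/y = 3/2, so x = 3t, y = 2t for some t.
Substitute into constraint: (3t)^2 + (2t)^2 = 2
  t^2 * 13 = 2
  t = sqrt(2/13)
Maximum = 3*x + 2*y = (3^2 + 2^2)*t = 13 * sqrt(2/13) = sqrt(26)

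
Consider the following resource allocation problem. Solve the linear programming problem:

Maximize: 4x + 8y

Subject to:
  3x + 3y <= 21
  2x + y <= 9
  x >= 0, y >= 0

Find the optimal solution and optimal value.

Feasible vertices: (0, 0), (0, 7), (2, 5), (9/2, 0)
Objective 4x + 8y at each:
  (0, 0): 0
  (0, 7): 56
  (2, 5): 48
  (9/2, 0): 18
Maximum is 56 at (0, 7).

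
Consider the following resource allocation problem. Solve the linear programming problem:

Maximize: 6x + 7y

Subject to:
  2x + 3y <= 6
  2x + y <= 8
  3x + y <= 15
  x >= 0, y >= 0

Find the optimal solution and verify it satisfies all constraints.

Feasible vertices: (0, 0), (0, 2), (3, 0)
Objective 6x + 7y at each vertex:
  (0, 0): 0
  (0, 2): 14
  (3, 0): 18
Maximum is 18 at (3, 0).
Verify constraints at (x, y) = (3, 0):
  2*3 + 3*0 = 6 <= 6 (active)
  2*3 + 1*0 = 6 <= 8
  3*3 + 1*0 = 9 <= 15
  x = 3 >= 0, y = 0 >= 0. All constraints satisfied.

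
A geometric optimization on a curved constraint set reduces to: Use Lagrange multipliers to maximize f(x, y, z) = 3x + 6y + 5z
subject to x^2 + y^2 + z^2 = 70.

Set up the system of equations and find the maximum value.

Lagrange conditions: 3 = 2*lambda*x, 6 = 2*lambda*y, 5 = 2*lambda*z
So x:3 = y:6 = z:5, i.e. x = 3t, y = 6t, z = 5t
Constraint: t^2*(3^2 + 6^2 + 5^2) = 70
  t^2 * 70 = 70  =>  t = sqrt(1)
Maximum = 3*3t + 6*6t + 5*5t = 70*sqrt(1) = 70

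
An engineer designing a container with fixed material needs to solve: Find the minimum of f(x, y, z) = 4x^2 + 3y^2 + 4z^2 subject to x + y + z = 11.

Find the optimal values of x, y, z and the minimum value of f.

Using Lagrange multipliers on f = 4x^2 + 3y^2 + 4z^2 with constraint x + y + z = 11:
Conditions: 2*4*x = lambda, 2*3*y = lambda, 2*4*z = lambda
So x = lambda/8, y = lambda/6, z = lambda/8
Substituting into constraint: lambda * (5/12) = 11
lambda = 132/5
x = 33/10, y = 22/5, z = 33/10
Minimum value = 726/5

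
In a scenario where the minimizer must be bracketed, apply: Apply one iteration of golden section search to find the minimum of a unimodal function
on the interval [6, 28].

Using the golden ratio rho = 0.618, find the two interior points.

Golden section search on [6, 28].
Golden ratio rho = 0.618 (approx).
Interior points:
  x_1 = 6 + (1-0.618)*22 = 14.4040
  x_2 = 6 + 0.618*22 = 19.5960
Compare f(x_1) and f(x_2) to determine which subinterval to keep.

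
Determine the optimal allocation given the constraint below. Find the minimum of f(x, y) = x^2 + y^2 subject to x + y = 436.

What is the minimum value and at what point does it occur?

Substitute y = 436 - x into f(x,y) = x^2 + y^2:
g(x) = x^2 + (436 - x)^2 = 2x^2 - 872x + 190096
g'(x) = 4x - 872 = 0  =>  x = 218
y = 436 - 218 = 218
Minimum value = 218^2 + 218^2 = 95048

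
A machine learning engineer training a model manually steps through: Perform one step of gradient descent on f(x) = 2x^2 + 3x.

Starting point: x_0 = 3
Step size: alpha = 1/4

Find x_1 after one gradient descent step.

f(x) = 2x^2 + 3x
f'(x) = 4x + 3
f'(3) = 4*3 + (3) = 15
x_1 = x_0 - alpha * f'(x_0) = 3 - 1/4 * 15 = -3/4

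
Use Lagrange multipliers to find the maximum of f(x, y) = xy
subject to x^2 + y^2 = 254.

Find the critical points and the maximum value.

Lagrange conditions: y = 2*lambda*x and x = 2*lambda*y
If x = 0 then y = 0, violating the constraint, so x, y != 0.
Dividing: y/x = x/y => x^2 = y^2 => y = x or y = -x
Constraint: 2x^2 = 254 => x^2 = 127 => x = +/-sqrt(127)
Critical points: (sqrt(127), sqrt(127)), (-sqrt(127), -sqrt(127)), (sqrt(127), -sqrt(127)), (-sqrt(127), sqrt(127))
  y = x:  xy = x^2 = 127  at (sqrt(127), sqrt(127)) and (-sqrt(127), -sqrt(127))
  y = -x: xy = -x^2 = -127 at (sqrt(127), -sqrt(127)) and (-sqrt(127), sqrt(127))
Maximum xy = 127 at (sqrt(127), sqrt(127)) and (-sqrt(127), -sqrt(127))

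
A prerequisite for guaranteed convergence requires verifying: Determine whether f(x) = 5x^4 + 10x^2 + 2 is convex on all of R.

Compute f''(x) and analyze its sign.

f(x) = 5x^4 + 10x^2 + 2
f'(x) = 20x^3 + 20x
f''(x) = 60x^2 + 20
f''(x) = 60x^2 + 20 >= 20 > 0 for all x
Therefore, f is convex on R.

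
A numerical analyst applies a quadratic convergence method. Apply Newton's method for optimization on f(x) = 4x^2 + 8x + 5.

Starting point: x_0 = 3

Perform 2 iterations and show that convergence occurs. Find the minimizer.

f(x) = 4x^2 + 8x + 5, f'(x) = 8x + (8), f''(x) = 8
Step 1: f'(3) = 32, x_1 = 3 - 32/8 = -1
Step 2: f'(-1) = 0, x_2 = -1 (converged)
Newton's method converges in 1 step for quadratics.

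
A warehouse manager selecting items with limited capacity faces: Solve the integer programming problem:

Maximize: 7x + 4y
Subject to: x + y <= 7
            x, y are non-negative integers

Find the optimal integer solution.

Objective: 7x + 4y, constraint: x + y <= 7
Coefficient of x is 7 >= coefficient of y is 4, so allocate the entire budget to x.
Optimal: x = 7, y = 0, value = 49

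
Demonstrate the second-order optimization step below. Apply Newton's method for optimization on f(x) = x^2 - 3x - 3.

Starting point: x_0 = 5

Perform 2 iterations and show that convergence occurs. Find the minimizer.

f(x) = x^2 - 3x - 3, f'(x) = 2x + (-3), f''(x) = 2
Step 1: f'(5) = 7, x_1 = 5 - 7/2 = 3/2
Step 2: f'(3/2) = 0, x_2 = 3/2 (converged)
Newton's method converges in 1 step for quadratics.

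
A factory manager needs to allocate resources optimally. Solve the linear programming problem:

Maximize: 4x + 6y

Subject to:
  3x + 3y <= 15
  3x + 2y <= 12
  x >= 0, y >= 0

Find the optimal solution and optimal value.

Feasible vertices: (0, 0), (0, 5), (2, 3), (4, 0)
Objective 4x + 6y at each:
  (0, 0): 0
  (0, 5): 30
  (2, 3): 26
  (4, 0): 16
Maximum is 30 at (0, 5).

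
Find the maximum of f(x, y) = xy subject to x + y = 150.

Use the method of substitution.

Substitute y = 150 - x into f(x,y) = xy:
g(x) = x(150 - x) = 150x - x^2
g'(x) = 150 - 2x = 0  =>  x = 75
y = 150 - 75 = 75
Maximum value = 75 * 75 = 5625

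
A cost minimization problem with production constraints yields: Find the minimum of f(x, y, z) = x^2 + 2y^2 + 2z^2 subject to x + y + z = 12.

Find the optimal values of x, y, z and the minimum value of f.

Using Lagrange multipliers on f = x^2 + 2y^2 + 2z^2 with constraint x + y + z = 12:
Conditions: 2*1*x = lambda, 2*2*y = lambda, 2*2*z = lambda
So x = lambda/2, y = lambda/4, z = lambda/4
Substituting into constraint: lambda * (1) = 12
lambda = 12
x = 6, y = 3, z = 3
Minimum value = 72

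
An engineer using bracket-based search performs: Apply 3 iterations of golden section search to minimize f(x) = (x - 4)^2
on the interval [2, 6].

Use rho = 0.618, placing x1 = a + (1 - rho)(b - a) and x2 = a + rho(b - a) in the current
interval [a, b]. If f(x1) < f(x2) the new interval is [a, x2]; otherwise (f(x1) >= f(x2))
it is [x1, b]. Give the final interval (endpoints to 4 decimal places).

Golden section search for min of f(x) = (x - 4)^2 on [2, 6].
Each step: x1 = a + (1 - rho)(b - a), x2 = a + rho(b - a); if f(x1) < f(x2) keep [a, x2], otherwise keep [x1, b].
Step 1: [2.0000, 6.0000], x1=3.5280 (f=0.2228), x2=4.4720 (f=0.2228); f(x1) = f(x2) (tie, not '<') => keep [3.5280, 6.0000]
Step 2: [3.5280, 6.0000], x1=4.4723 (f=0.2231), x2=5.0557 (f=1.1145); f(x1) < f(x2) => keep [3.5280, 5.0557]
Step 3: [3.5280, 5.0557], x1=4.1116 (f=0.0125), x2=4.4721 (f=0.2229); f(x1) < f(x2) => keep [3.5280, 4.4721]
Final interval: [3.5280, 4.4721]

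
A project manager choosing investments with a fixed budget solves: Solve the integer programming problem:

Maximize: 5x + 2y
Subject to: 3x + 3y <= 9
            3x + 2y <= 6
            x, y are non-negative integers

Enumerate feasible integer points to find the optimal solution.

Constraint 1: 3x + 3y <= 9
Constraint 2: 3x + 2y <= 6
Feasible x range (need y >= 0): 0 <= x <= min(9/3, 6/3) => x in {0, ..., 2}.
Enumerate feasible integer points row by row (the coefficient of y is 2 > 0, so for each x the largest feasible y gives the best value):
  x = 0: y <= min((9 - 3*0)/3, (6 - 3*0)/2) => y in {0, ..., 3}; best 5*0 + 2*3 = 6
  x = 1: y <= min((9 - 3*1)/3, (6 - 3*1)/2) => y in {0, ..., 1}; best 5*1 + 2*1 = 7
  x = 2: y <= min((9 - 3*2)/3, (6 - 3*2)/2) => y in {0}; best 5*2 + 2*0 = 10
The maximum 5x + 2y = 10 is achieved at x = 2, y = 0.
Check: 3*2 + 3*0 = 6 <= 9 and 3*2 + 2*0 = 6 <= 6.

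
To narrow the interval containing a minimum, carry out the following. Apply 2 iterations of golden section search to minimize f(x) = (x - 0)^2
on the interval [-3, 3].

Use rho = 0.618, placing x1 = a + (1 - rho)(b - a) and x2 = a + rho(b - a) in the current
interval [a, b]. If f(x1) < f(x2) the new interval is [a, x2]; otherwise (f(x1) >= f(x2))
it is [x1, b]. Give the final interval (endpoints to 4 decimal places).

Golden section search for min of f(x) = (x - 0)^2 on [-3, 3].
Each step: x1 = a + (1 - rho)(b - a), x2 = a + rho(b - a); if f(x1) < f(x2) keep [a, x2], otherwise keep [x1, b].
Step 1: [-3.0000, 3.0000], x1=-0.7080 (f=0.5013), x2=0.7080 (f=0.5013); f(x1) = f(x2) (tie, not '<') => keep [-0.7080, 3.0000]
Step 2: [-0.7080, 3.0000], x1=0.7085 (f=0.5019), x2=1.5835 (f=2.5076); f(x1) < f(x2) => keep [-0.7080, 1.5835]
Final interval: [-0.7080, 1.5835]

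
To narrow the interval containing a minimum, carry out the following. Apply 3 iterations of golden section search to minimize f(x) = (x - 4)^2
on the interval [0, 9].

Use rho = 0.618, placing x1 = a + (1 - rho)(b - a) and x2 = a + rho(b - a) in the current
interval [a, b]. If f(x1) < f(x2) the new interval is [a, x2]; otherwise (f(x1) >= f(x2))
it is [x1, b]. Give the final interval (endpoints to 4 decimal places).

Golden section search for min of f(x) = (x - 4)^2 on [0, 9].
Each step: x1 = a + (1 - rho)(b - a), x2 = a + rho(b - a); if f(x1) < f(x2) keep [a, x2], otherwise keep [x1, b].
Step 1: [0.0000, 9.0000], x1=3.4380 (f=0.3158), x2=5.5620 (f=2.4398); f(x1) < f(x2) => keep [0.0000, 5.5620]
Step 2: [0.0000, 5.5620], x1=2.1247 (f=3.5168), x2=3.4373 (f=0.3166); f(x1) > f(x2) => keep [2.1247, 5.5620]
Step 3: [2.1247, 5.5620], x1=3.4377 (f=0.3161), x2=4.2489 (f=0.0620); f(x1) > f(x2) => keep [3.4377, 5.5620]
Final interval: [3.4377, 5.5620]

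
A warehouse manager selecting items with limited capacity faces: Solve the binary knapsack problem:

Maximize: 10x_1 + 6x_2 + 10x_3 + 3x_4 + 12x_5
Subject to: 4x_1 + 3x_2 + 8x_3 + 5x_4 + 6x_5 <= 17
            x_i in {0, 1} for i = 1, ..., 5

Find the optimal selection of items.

Items: item 1 (v=10, w=4), item 2 (v=6, w=3), item 3 (v=10, w=8), item 4 (v=3, w=5), item 5 (v=12, w=6)
Capacity: 17
Checking all 32 subsets (w = total weight, v = total value):
  {}: w = 0, v = 0
  {1}: w = 4, v = 10
  {2}: w = 3, v = 6
  {3}: w = 8, v = 10
  {4}: w = 5, v = 3
  {5}: w = 6, v = 12
  {1, 2}: w = 7, v = 16
  {1, 3}: w = 12, v = 20
  {1, 4}: w = 9, v = 13
  {1, 5}: w = 10, v = 22
  {2, 3}: w = 11, v = 16
  {2, 4}: w = 8, v = 9
  {2, 5}: w = 9, v = 18
  {3, 4}: w = 13, v = 13
  {3, 5}: w = 14, v = 22
  {4, 5}: w = 11, v = 15
  {1, 2, 3}: w = 15, v = 26
  {1, 2, 4}: w = 12, v = 19
  {1, 2, 5}: w = 13, v = 28
  {1, 3, 4}: w = 17, v = 23
  {1, 3, 5}: w = 18 > 17, infeasible
  {1, 4, 5}: w = 15, v = 25
  {2, 3, 4}: w = 16, v = 19
  {2, 3, 5}: w = 17, v = 28
  {2, 4, 5}: w = 14, v = 21
  {3, 4, 5}: w = 19 > 17, infeasible
  {1, 2, 3, 4}: w = 20 > 17, infeasible
  {1, 2, 3, 5}: w = 21 > 17, infeasible
  {1, 2, 4, 5}: w = 18 > 17, infeasible
  {1, 3, 4, 5}: w = 23 > 17, infeasible
  {2, 3, 4, 5}: w = 22 > 17, infeasible
  {1, 2, 3, 4, 5}: w = 26 > 17, infeasible
Best feasible subset: items [1, 2, 5]
(The same value 28 is also attained by {2, 3, 5}.)
Total weight: 13 <= 17, total value: 28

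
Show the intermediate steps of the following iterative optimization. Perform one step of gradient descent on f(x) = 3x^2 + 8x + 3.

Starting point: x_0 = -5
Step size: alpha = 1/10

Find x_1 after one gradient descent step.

f(x) = 3x^2 + 8x + 3
f'(x) = 6x + 8
f'(-5) = 6*-5 + (8) = -22
x_1 = x_0 - alpha * f'(x_0) = -5 - 1/10 * -22 = -14/5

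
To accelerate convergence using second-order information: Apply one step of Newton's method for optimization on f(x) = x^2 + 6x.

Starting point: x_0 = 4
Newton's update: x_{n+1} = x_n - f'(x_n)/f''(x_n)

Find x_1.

f(x) = x^2 + 6x
f'(x) = 2x + (6), f''(x) = 2
Newton step: x_1 = x_0 - f'(x_0)/f''(x_0)
f'(4) = 14
x_1 = 4 - 14/2 = -3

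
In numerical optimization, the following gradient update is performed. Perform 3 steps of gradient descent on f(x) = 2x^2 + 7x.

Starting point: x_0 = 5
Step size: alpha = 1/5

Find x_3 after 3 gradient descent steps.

f(x) = 2x^2 + 7x, f'(x) = 4x + (7)
Step 1: f'(5) = 27, x_1 = 5 - 1/5 * 27 = -2/5
Step 2: f'(-2/5) = 27/5, x_2 = -2/5 - 1/5 * 27/5 = -37/25
Step 3: f'(-37/25) = 27/25, x_3 = -37/25 - 1/5 * 27/25 = -212/125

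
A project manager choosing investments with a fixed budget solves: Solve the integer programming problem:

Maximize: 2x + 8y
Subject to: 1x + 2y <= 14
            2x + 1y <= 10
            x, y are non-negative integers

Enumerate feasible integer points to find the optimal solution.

Constraint 1: 1x + 2y <= 14
Constraint 2: 2x + 1y <= 10
Feasible x range (need y >= 0): 0 <= x <= min(14/1, 10/2) => x in {0, ..., 5}.
Enumerate feasible integer points row by row (the coefficient of y is 8 > 0, so for each x the largest feasible y gives the best value):
  x = 0: y <= min((14 - 1*0)/2, (10 - 2*0)/1) => y in {0, ..., 7}; best 2*0 + 8*7 = 56
  x = 1: y <= min((14 - 1*1)/2, (10 - 2*1)/1) => y in {0, ..., 6}; best 2*1 + 8*6 = 50
  x = 2: y <= min((14 - 1*2)/2, (10 - 2*2)/1) => y in {0, ..., 6}; best 2*2 + 8*6 = 52
  x = 3: y <= min((14 - 1*3)/2, (10 - 2*3)/1) => y in {0, ..., 4}; best 2*3 + 8*4 = 38
  x = 4: y <= min((14 - 1*4)/2, (10 - 2*4)/1) => y in {0, ..., 2}; best 2*4 + 8*2 = 24
  x = 5: y <= min((14 - 1*5)/2, (10 - 2*5)/1) => y in {0}; best 2*5 + 8*0 = 10
The maximum 2x + 8y = 56 is achieved at x = 0, y = 7.
Check: 1*0 + 2*7 = 14 <= 14 and 2*0 + 1*7 = 7 <= 10.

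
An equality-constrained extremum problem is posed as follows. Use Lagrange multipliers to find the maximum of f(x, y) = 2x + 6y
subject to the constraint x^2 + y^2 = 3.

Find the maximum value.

Set up Lagrange conditions: grad f = lambda * grad g
  2 = 2*lambda*x
  6 = 2*lambda*y
From these: x/y = 2/6, so x = 2t, y = 6t for some t.
Substitute into constraint: (2t)^2 + (6t)^2 = 3
  t^2 * 40 = 3
  t = sqrt(3/40)
Maximum = 2*x + 6*y = (2^2 + 6^2)*t = 40 * sqrt(3/40) = sqrt(120)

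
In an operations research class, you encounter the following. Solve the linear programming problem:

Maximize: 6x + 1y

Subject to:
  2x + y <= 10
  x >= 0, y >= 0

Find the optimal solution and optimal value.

The feasible region has vertices at [(0, 0), (5, 0), (0, 10)].
Checking objective 6x + 1y at each vertex:
  (0, 0): 6*0 + 1*0 = 0
  (5, 0): 6*5 + 1*0 = 30
  (0, 10): 6*0 + 1*10 = 10
Maximum is 30 at (5, 0).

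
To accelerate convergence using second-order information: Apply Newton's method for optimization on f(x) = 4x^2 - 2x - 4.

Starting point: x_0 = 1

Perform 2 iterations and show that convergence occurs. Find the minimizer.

f(x) = 4x^2 - 2x - 4, f'(x) = 8x + (-2), f''(x) = 8
Step 1: f'(1) = 6, x_1 = 1 - 6/8 = 1/4
Step 2: f'(1/4) = 0, x_2 = 1/4 (converged)
Newton's method converges in 1 step for quadratics.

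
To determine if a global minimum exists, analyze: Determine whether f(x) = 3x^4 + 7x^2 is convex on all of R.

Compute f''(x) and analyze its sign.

f(x) = 3x^4 + 7x^2
f'(x) = 12x^3 + 14x
f''(x) = 36x^2 + 14
f''(x) = 36x^2 + 14 >= 14 > 0 for all x
Therefore, f is convex on R.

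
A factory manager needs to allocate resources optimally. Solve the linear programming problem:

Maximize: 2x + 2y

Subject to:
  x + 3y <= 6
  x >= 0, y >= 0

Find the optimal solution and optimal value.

The feasible region has vertices at [(0, 0), (6, 0), (0, 2)].
Checking objective 2x + 2y at each vertex:
  (0, 0): 2*0 + 2*0 = 0
  (6, 0): 2*6 + 2*0 = 12
  (0, 2): 2*0 + 2*2 = 4
Maximum is 12 at (6, 0).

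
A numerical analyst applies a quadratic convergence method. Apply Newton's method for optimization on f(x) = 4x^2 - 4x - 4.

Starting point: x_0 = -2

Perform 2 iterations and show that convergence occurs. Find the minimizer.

f(x) = 4x^2 - 4x - 4, f'(x) = 8x + (-4), f''(x) = 8
Step 1: f'(-2) = -20, x_1 = -2 - -20/8 = 1/2
Step 2: f'(1/2) = 0, x_2 = 1/2 (converged)
Newton's method converges in 1 step for quadratics.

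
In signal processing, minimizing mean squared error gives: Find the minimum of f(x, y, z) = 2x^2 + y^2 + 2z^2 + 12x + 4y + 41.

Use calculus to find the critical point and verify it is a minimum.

f(x,y,z) = 2x^2 + y^2 + 2z^2 + 12x + 4y + 41
df/dx = 4x + (12) = 0 => x = -3
df/dy = 2y + (4) = 0 => y = -2
df/dz = 4z + (0) = 0 => z = 0
f(-3,-2,0) = 2*(-3)^2 + 1*(-2)^2 + 2*(0)^2 + 12*(-3) + 4*(-2) + 41 = 19
Hessian is diagonal with entries 4, 2, 4 > 0, confirmed minimum.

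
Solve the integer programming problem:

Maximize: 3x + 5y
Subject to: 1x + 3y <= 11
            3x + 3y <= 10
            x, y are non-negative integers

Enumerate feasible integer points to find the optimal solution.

Constraint 1: 1x + 3y <= 11
Constraint 2: 3x + 3y <= 10
Feasible x range (need y >= 0): 0 <= x <= min(11/1, 10/3) => x in {0, ..., 3}.
Enumerate feasible integer points row by row (the coefficient of y is 5 > 0, so for each x the largest feasible y gives the best value):
  x = 0: y <= min((11 - 1*0)/3, (10 - 3*0)/3) => y in {0, ..., 3}; best 3*0 + 5*3 = 15
  x = 1: y <= min((11 - 1*1)/3, (10 - 3*1)/3) => y in {0, ..., 2}; best 3*1 + 5*2 = 13
  x = 2: y <= min((11 - 1*2)/3, (10 - 3*2)/3) => y in {0, ..., 1}; best 3*2 + 5*1 = 11
  x = 3: y <= min((11 - 1*3)/3, (10 - 3*3)/3) => y in {0}; best 3*3 + 5*0 = 9
The maximum 3x + 5y = 15 is achieved at x = 0, y = 3.
Check: 1*0 + 3*3 = 9 <= 11 and 3*0 + 3*3 = 9 <= 10.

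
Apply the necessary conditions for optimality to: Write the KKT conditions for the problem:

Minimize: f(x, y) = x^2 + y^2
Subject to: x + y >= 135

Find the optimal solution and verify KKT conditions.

KKT conditions for min x^2 + y^2 s.t. x + y >= 135:
Stationarity: 2x = mu, 2y = mu
So x = y = mu/2.
Complementary slackness: mu*(x + y - 135) = 0
Primal feasibility: x + y >= 135; dual feasibility: mu >= 0
If mu = 0 then x = y = 0, but 0 + 0 < 135 is infeasible, so the constraint is active.
Constraint active: x + y = 2*(mu/2) = 135 => mu = 135
x = y = 135/2, f = 18225/2
Verify: stationarity 2*(135/2) = 135 = mu; primal 135/2 + 135/2 = 135 >= 135; dual mu = 135 >= 0; complementary slackness 135*(135 - 135) = 0. All KKT conditions hold.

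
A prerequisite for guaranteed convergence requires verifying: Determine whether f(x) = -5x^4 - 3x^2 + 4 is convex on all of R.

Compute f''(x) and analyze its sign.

f(x) = -5x^4 - 3x^2 + 4
f'(x) = -20x^3 + -6x
f''(x) = -60x^2 + -6
f''(x) = -60x^2 + -6 <= -6 < 0 for all x
Therefore, f is concave on R.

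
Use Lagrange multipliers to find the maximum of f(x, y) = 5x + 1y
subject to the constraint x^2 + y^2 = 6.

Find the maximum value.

Set up Lagrange conditions: grad f = lambda * grad g
  5 = 2*lambda*x
  1 = 2*lambda*y
From these: x/y = 5/1, so x = 5t, y = 1t for some t.
Substitute into constraint: (5t)^2 + (1t)^2 = 6
  t^2 * 26 = 6
  t = sqrt(6/26)
Maximum = 5*x + 1*y = (5^2 + 1^2)*t = 26 * sqrt(6/26) = sqrt(156)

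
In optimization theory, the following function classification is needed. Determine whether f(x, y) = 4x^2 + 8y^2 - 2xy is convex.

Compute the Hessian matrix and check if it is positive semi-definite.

f(x,y) = 4x^2 + 8y^2 - 2xy
Hessian H = [[8, -2], [-2, 16]]
trace(H) = 24, det(H) = 124
Eigenvalues: (24 +/- sqrt(80)) / 2 = 16.47, 7.528
Since both eigenvalues > 0, f is convex.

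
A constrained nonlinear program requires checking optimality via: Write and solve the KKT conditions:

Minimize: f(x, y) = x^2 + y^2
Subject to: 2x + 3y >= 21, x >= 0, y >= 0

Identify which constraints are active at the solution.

KKT conditions for min x^2 + y^2 s.t. 2x + 3y >= 21, x >= 0, y >= 0:
Stationarity: 2x = mu*2 + mu_x, 2y = mu*3 + mu_y, with mu, mu_x, mu_y >= 0
Complementary slackness: mu*(2x + 3y - 21) = 0, mu_x*x = 0, mu_y*y = 0
(0, 0) is infeasible (2*0 + 3*0 < 21), so if mu = 0 stationarity would force x = mu_x/2 >= 0, y = mu_y/2 >= 0 with mu_x*x = mu_y*y = 0, i.e. x = y = 0: contradiction. Hence mu > 0 and 2x + 3y = 21 is active.
Try x > 0, y > 0 (so mu_x = mu_y = 0): x = 2*mu/2, y = 3*mu/2
Substitute: 2*(2*mu/2) + 3*(3*mu/2) = 21
  mu*13/2 = 21 => mu = 42/13
x* = 42/13 > 0, y* = 63/13 > 0, consistent with mu_x = mu_y = 0.
f is convex and the constraints are linear, so this KKT point is the global minimum.
f* = 441/13
Active constraints: 2x + 3y >= 21 (holds with equality, mu = 42/13 > 0); x >= 0 and y >= 0 are inactive (mu_x = mu_y = 0).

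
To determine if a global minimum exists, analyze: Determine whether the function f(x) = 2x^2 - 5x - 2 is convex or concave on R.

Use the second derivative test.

f(x) = 2x^2 - 5x - 2
f'(x) = 4x - 5
f''(x) = 4
Since f''(x) = 4 > 0 for all x, f is convex on R.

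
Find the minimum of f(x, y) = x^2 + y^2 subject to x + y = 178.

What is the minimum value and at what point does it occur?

Substitute y = 178 - x into f(x,y) = x^2 + y^2:
g(x) = x^2 + (178 - x)^2 = 2x^2 - 356x + 31684
g'(x) = 4x - 356 = 0  =>  x = 89
y = 178 - 89 = 89
Minimum value = 89^2 + 89^2 = 15842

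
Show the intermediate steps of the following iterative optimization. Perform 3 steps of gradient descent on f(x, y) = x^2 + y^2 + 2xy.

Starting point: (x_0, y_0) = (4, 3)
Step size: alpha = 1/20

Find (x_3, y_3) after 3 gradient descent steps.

f(x,y) = x^2 + y^2 + 2xy
grad_x = 2x + 2y, grad_y = 2y + 2x
Step 1: grad = (14, 14), (33/10, 23/10)
Step 2: grad = (56/5, 56/5), (137/50, 87/50)
Step 3: grad = (224/25, 224/25), (573/250, 323/250)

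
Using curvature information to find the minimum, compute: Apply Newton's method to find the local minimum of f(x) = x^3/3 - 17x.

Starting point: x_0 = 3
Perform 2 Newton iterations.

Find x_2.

f(x) = x^3/3 - 17x
f'(x) = x^2 - 17, f''(x) = 2x
Newton update: x_{n+1} = x_n - (x_n^2 - 17)/(2*x_n)
Step 1: x_0 = 3, f'=-8, f''=6, x_1 = 13/3
Step 2: x_1 = 13/3, f'=16/9, f''=26/3, x_2 = 161/39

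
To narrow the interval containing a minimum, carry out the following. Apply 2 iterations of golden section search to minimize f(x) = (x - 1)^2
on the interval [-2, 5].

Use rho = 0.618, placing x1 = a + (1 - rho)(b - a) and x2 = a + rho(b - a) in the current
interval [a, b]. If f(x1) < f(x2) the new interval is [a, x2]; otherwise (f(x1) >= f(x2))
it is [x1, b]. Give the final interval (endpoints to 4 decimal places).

Golden section search for min of f(x) = (x - 1)^2 on [-2, 5].
Each step: x1 = a + (1 - rho)(b - a), x2 = a + rho(b - a); if f(x1) < f(x2) keep [a, x2], otherwise keep [x1, b].
Step 1: [-2.0000, 5.0000], x1=0.6740 (f=0.1063), x2=2.3260 (f=1.7583); f(x1) < f(x2) => keep [-2.0000, 2.3260]
Step 2: [-2.0000, 2.3260], x1=-0.3475 (f=1.8157), x2=0.6735 (f=0.1066); f(x1) > f(x2) => keep [-0.3475, 2.3260]
Final interval: [-0.3475, 2.3260]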